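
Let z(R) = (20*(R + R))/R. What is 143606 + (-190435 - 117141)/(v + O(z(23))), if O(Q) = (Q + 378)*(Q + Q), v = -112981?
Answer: 11422872422/79541 ≈ 1.4361e+5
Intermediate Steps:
z(R) = 40 (z(R) = (20*(2*R))/R = (40*R)/R = 40)
O(Q) = 2*Q*(378 + Q) (O(Q) = (378 + Q)*(2*Q) = 2*Q*(378 + Q))
143606 + (-190435 - 117141)/(v + O(z(23))) = 143606 + (-190435 - 117141)/(-112981 + 2*40*(378 + 40)) = 143606 - 307576/(-112981 + 2*40*418) = 143606 - 307576/(-112981 + 33440) = 143606 - 307576/(-79541) = 143606 - 307576*(-1/79541) = 143606 + 307576/79541 = 11422872422/79541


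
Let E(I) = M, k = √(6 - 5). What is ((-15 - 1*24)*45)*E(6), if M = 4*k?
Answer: -7020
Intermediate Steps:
k = 1 (k = √1 = 1)
M = 4 (M = 4*1 = 4)
E(I) = 4
((-15 - 1*24)*45)*E(6) = ((-15 - 1*24)*45)*4 = ((-15 - 24)*45)*4 = -39*45*4 = -1755*4 = -7020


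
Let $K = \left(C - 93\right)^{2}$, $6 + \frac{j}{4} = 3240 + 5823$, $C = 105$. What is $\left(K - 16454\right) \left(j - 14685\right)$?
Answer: $-351366330$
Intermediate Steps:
$j = 36228$ ($j = -24 + 4 \left(3240 + 5823\right) = -24 + 4 \cdot 9063 = -24 + 36252 = 36228$)
$K = 144$ ($K = \left(105 - 93\right)^{2} = 12^{2} = 144$)
$\left(K - 16454\right) \left(j - 14685\right) = \left(144 - 16454\right) \left(36228 - 14685\right) = \left(-16310\right) 21543 = -351366330$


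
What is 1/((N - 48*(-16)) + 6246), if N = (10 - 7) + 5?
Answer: 1/7022 ≈ 0.00014241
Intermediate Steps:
N = 8 (N = 3 + 5 = 8)
1/((N - 48*(-16)) + 6246) = 1/((8 - 48*(-16)) + 6246) = 1/((8 + 768) + 6246) = 1/(776 + 6246) = 1/7022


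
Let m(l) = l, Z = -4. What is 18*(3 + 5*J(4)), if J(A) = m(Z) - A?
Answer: -666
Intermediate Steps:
J(A) = -4 - A
18*(3 + 5*J(4)) = 18*(3 + 5*(-4 - 1*4)) = 18*(3 + 5*(-4 - 4)) = 18*(3 + 5*(-8)) = 18*(3 - 40) = 18*(-37) = -666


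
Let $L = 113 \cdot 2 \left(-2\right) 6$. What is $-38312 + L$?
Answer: $-41024$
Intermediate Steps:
$L = -2712$ ($L = 113 \left(\left(-4\right) 6\right) = 113 \left(-24\right) = -2712$)
$-38312 + L = -38312 - 2712 = -41024$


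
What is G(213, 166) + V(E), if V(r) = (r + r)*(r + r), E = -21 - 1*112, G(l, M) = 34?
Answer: 70790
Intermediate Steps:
E = -133 (E = -21 - 112 = -133)
V(r) = 4*r**2 (V(r) = (2*r)*(2*r) = 4*r**2)
G(213, 166) + V(E) = 34 + 4*(-133)**2 = 34 + 4*17689 = 34 + 70756 = 70790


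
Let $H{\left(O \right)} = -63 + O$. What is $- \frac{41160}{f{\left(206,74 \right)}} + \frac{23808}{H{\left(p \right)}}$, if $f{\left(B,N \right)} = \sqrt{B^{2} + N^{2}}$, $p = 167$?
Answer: $\frac{2976}{13} - \frac{10290 \sqrt{11978}}{5989} \approx 40.882$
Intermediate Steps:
$- \frac{41160}{f{\left(206,74 \right)}} + \frac{23808}{H{\left(p \right)}} = - \frac{41160}{\sqrt{206^{2} + 74^{2}}} + \frac{23808}{-63 + 167} = - \frac{41160}{\sqrt{42436 + 5476}} + \frac{23808}{104} = - \frac{41160}{\sqrt{47912}} + 23808 \cdot \frac{1}{104} = - \frac{41160}{2 \sqrt{11978}} + \frac{2976}{13} = - 41160 \frac{\sqrt{11978}}{23956} + \frac{2976}{13} = - \frac{10290 \sqrt{11978}}{5989} + \frac{2976}{13} = \frac{2976}{13} - \frac{10290 \sqrt{11978}}{5989}$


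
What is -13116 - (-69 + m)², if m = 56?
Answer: -13285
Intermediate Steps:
-13116 - (-69 + m)² = -13116 - (-69 + 56)² = -13116 - 1*(-13)² = -13116 - 1*169 = -13116 - 169 = -13285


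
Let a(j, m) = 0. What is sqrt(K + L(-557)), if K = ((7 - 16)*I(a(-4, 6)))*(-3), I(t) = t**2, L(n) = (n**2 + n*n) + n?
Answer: sqrt(619941) ≈ 787.36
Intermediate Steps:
L(n) = n + 2*n**2 (L(n) = (n**2 + n**2) + n = 2*n**2 + n = n + 2*n**2)
K = 0 (K = ((7 - 16)*0**2)*(-3) = -9*0*(-3) = 0*(-3) = 0)
sqrt(K + L(-557)) = sqrt(0 - 557*(1 + 2*(-557))) = sqrt(0 - 557*(1 - 1114)) = sqrt(0 - 557*(-1113)) = sqrt(0 + 619941) = sqrt(619941)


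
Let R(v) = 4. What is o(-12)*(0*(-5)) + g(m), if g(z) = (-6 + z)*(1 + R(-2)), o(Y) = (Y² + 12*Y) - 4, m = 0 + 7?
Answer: 5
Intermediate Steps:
m = 7
o(Y) = -4 + Y² + 12*Y
g(z) = -30 + 5*z (g(z) = (-6 + z)*(1 + 4) = (-6 + z)*5 = -30 + 5*z)
o(-12)*(0*(-5)) + g(m) = (-4 + (-12)² + 12*(-12))*(0*(-5)) + (-30 + 5*7) = (-4 + 144 - 144)*0 + (-30 + 35) = -4*0 + 5 = 0 + 5 = 5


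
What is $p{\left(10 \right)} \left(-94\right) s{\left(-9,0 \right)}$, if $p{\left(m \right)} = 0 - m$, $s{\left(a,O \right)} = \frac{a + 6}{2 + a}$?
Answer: $\frac{2820}{7} \approx 402.86$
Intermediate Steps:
$s{\left(a,O \right)} = \frac{6 + a}{2 + a}$
$p{\left(m \right)} = - m$
$p{\left(10 \right)} \left(-94\right) s{\left(-9,0 \right)} = \left(-1\right) 10 \left(-94\right) \frac{6 - 9}{2 - 9} = \left(-10\right) \left(-94\right) \frac{1}{-7} \left(-3\right) = 940 \left(\left(- \frac{1}{7}\right) \left(-3\right)\right) = 940 \cdot \frac{3}{7} = \frac{2820}{7}$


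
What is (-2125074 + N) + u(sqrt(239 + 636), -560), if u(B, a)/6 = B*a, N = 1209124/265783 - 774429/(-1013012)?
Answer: -81736628716510987/38463052628 - 16800*sqrt(35) ≈ -2.2245e+6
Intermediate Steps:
N = 204383883485/38463052628 (N = 1209124*(1/265783) - 774429*(-1/1013012) = 172732/37969 + 774429/1013012 = 204383883485/38463052628 ≈ 5.3138)
u(B, a) = 6*B*a (u(B, a) = 6*(B*a) = 6*B*a)
(-2125074 + N) + u(sqrt(239 + 636), -560) = (-2125074 + 204383883485/38463052628) + 6*sqrt(239 + 636)*(-560) = -81736628716510987/38463052628 + 6*sqrt(875)*(-560) = -81736628716510987/38463052628 + 6*(5*sqrt(35))*(-560) = -81736628716510987/38463052628 - 16800*sqrt(35)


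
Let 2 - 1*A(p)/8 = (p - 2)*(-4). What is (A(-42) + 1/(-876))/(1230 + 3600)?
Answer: -174199/604440 ≈ -0.28820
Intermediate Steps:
A(p) = -48 + 32*p (A(p) = 16 - 8*(p - 2)*(-4) = 16 - 8*(-2 + p)*(-4) = 16 - 8*(8 - 4*p) = 16 + (-64 + 32*p) = -48 + 32*p)
(A(-42) + 1/(-876))/(1230 + 3600) = ((-48 + 32*(-42)) + 1/(-876))/(1230 + 3600) = ((-48 - 1344) - 1/876)/4830 = (-1392 - 1/876)*(1/4830) = -1219393/876*1/4830 = -174199/604440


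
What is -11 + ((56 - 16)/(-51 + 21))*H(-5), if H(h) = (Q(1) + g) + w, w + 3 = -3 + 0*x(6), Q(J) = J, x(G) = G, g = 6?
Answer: -37/3 ≈ -12.333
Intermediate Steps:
w = -6 (w = -3 + (-3 + 0*6) = -3 + (-3 + 0) = -3 - 3 = -6)
H(h) = 1 (H(h) = (1 + 6) - 6 = 7 - 6 = 1)
-11 + ((56 - 16)/(-51 + 21))*H(-5) = -11 + ((56 - 16)/(-51 + 21))*1 = -11 + (40/(-30))*1 = -11 + (40*(-1/30))*1 = -11 - 4/3*1 = -11 - 4/3 = -37/3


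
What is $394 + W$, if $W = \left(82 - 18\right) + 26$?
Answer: $484$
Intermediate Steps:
$W = 90$ ($W = 64 + 26 = 90$)
$394 + W = 394 + 90 = 484$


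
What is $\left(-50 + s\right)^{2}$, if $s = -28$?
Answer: $6084$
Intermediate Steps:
$\left(-50 + s\right)^{2} = \left(-50 - 28\right)^{2} = \left(-78\right)^{2} = 6084$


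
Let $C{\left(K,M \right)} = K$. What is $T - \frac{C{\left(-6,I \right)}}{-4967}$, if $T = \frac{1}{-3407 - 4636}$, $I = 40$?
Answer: $- \frac{53225}{39949581} \approx -0.0013323$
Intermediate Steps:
$T = - \frac{1}{8043}$ ($T = \frac{1}{-8043} = - \frac{1}{8043} \approx -0.00012433$)
$T - \frac{C{\left(-6,I \right)}}{-4967} = - \frac{1}{8043} - - \frac{6}{-4967} = - \frac{1}{8043} - \left(-6\right) \left(- \frac{1}{4967}\right) = - \frac{1}{8043} - \frac{6}{4967} = - \frac{53225}{39949581}$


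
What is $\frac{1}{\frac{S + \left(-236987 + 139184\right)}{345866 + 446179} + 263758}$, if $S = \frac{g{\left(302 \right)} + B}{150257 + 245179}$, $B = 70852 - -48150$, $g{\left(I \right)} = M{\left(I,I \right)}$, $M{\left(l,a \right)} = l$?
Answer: $\frac{8700086295}{2294716286699171} \approx 3.7914 \cdot 10^{-6}$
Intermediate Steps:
$g{\left(I \right)} = I$
$B = 119002$ ($B = 70852 + 48150 = 119002$)
$S = \frac{9942}{32953}$ ($S = \frac{302 + 119002}{150257 + 245179} = \frac{119304}{395436} = 119304 \cdot \frac{1}{395436} = \frac{9942}{32953} \approx 0.3017$)
$\frac{1}{\frac{S + \left(-236987 + 139184\right)}{345866 + 446179} + 263758} = \frac{1}{\frac{\frac{9942}{32953} + \left(-236987 + 139184\right)}{345866 + 446179} + 263758} = \frac{1}{\frac{\frac{9942}{32953} - 97803}{792045} + 263758} = \frac{1}{\left(- \frac{3222892317}{32953}\right) \frac{1}{792045} + 263758} = \frac{1}{- \frac{1074297439}{8700086295} + 263758} = \frac{1}{\frac{2294716286699171}{8700086295}} = \frac{8700086295}{2294716286699171}$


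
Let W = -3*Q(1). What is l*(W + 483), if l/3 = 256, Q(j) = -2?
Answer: 375552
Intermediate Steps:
l = 768 (l = 3*256 = 768)
W = 6 (W = -3*(-2) = 6)
l*(W + 483) = 768*(6 + 483) = 768*489 = 375552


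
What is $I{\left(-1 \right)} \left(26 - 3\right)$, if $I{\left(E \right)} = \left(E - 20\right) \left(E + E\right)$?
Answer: $966$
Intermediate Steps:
$I{\left(E \right)} = 2 E \left(-20 + E\right)$ ($I{\left(E \right)} = \left(-20 + E\right) 2 E = 2 E \left(-20 + E\right)$)
$I{\left(-1 \right)} \left(26 - 3\right) = 2 \left(-1\right) \left(-20 - 1\right) \left(26 - 3\right) = 2 \left(-1\right) \left(-21\right) \left(26 - 3\right) = 42 \cdot 23 = 966$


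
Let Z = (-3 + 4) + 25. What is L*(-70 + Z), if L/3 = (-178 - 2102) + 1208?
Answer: 141504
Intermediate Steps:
Z = 26 (Z = 1 + 25 = 26)
L = -3216 (L = 3*((-178 - 2102) + 1208) = 3*(-2280 + 1208) = 3*(-1072) = -3216)
L*(-70 + Z) = -3216*(-70 + 26) = -3216*(-44) = 141504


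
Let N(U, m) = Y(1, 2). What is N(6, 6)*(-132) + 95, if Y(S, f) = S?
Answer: -37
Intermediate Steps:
N(U, m) = 1
N(6, 6)*(-132) + 95 = 1*(-132) + 95 = -132 + 95 = -37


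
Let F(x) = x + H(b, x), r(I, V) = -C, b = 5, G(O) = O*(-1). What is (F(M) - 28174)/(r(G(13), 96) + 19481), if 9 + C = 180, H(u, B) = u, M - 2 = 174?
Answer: -27993/19310 ≈ -1.4497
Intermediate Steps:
M = 176 (M = 2 + 174 = 176)
G(O) = -O
C = 171 (C = -9 + 180 = 171)
r(I, V) = -171 (r(I, V) = -1*171 = -171)
F(x) = 5 + x (F(x) = x + 5 = 5 + x)
(F(M) - 28174)/(r(G(13), 96) + 19481) = ((5 + 176) - 28174)/(-171 + 19481) = (181 - 28174)/19310 = -27993*1/19310 = -27993/19310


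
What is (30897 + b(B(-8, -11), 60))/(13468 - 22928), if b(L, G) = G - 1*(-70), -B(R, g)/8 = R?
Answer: -31027/9460 ≈ -3.2798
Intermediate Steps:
B(R, g) = -8*R
b(L, G) = 70 + G (b(L, G) = G + 70 = 70 + G)
(30897 + b(B(-8, -11), 60))/(13468 - 22928) = (30897 + (70 + 60))/(13468 - 22928) = (30897 + 130)/(-9460) = 31027*(-1/9460) = -31027/9460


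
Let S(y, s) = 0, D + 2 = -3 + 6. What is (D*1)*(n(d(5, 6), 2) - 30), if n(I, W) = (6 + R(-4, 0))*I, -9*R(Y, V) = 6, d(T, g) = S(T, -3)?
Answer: -30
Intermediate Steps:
D = 1 (D = -2 + (-3 + 6) = -2 + 3 = 1)
d(T, g) = 0
R(Y, V) = -⅔ (R(Y, V) = -⅑*6 = -⅔)
n(I, W) = 16*I/3 (n(I, W) = (6 - ⅔)*I = 16*I/3)
(D*1)*(n(d(5, 6), 2) - 30) = (1*1)*((16/3)*0 - 30) = 1*(0 - 30) = 1*(-30) = -30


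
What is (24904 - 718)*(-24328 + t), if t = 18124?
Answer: -150049944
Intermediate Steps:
(24904 - 718)*(-24328 + t) = (24904 - 718)*(-24328 + 18124) = 24186*(-6204) = -150049944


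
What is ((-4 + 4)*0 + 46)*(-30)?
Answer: -1380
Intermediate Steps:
((-4 + 4)*0 + 46)*(-30) = (0*0 + 46)*(-30) = (0 + 46)*(-30) = 46*(-30) = -1380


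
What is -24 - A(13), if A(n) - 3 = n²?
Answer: -196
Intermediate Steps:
A(n) = 3 + n²
-24 - A(13) = -24 - (3 + 13²) = -24 - (3 + 169) = -24 - 1*172 = -24 - 172 = -196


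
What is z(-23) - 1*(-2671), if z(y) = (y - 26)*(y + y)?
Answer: 4925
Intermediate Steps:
z(y) = 2*y*(-26 + y) (z(y) = (-26 + y)*(2*y) = 2*y*(-26 + y))
z(-23) - 1*(-2671) = 2*(-23)*(-26 - 23) - 1*(-2671) = 2*(-23)*(-49) + 2671 = 2254 + 2671 = 4925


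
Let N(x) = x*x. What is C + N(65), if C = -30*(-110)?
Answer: 7525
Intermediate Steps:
N(x) = x²
C = 3300
C + N(65) = 3300 + 65² = 3300 + 4225 = 7525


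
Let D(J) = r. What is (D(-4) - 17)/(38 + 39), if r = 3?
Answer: -2/11 ≈ -0.18182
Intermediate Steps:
D(J) = 3
(D(-4) - 17)/(38 + 39) = (3 - 17)/(38 + 39) = -14/77 = -14*1/77 = -2/11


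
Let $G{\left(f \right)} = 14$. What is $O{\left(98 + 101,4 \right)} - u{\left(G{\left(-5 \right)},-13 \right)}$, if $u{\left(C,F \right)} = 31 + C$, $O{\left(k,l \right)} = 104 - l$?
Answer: $55$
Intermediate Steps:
$O{\left(98 + 101,4 \right)} - u{\left(G{\left(-5 \right)},-13 \right)} = \left(104 - 4\right) - \left(31 + 14\right) = \left(104 - 4\right) - 45 = 100 - 45 = 55$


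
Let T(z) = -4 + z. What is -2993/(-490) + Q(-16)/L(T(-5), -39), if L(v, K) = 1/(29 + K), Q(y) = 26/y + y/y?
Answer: 12111/980 ≈ 12.358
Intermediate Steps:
Q(y) = 1 + 26/y (Q(y) = 26/y + 1 = 1 + 26/y)
-2993/(-490) + Q(-16)/L(T(-5), -39) = -2993/(-490) + ((26 - 16)/(-16))/(1/(29 - 39)) = -2993*(-1/490) + (-1/16*10)/(1/(-10)) = 2993/490 - 5/(8*(-1/10)) = 2993/490 - 5/8*(-10) = 2993/490 + 25/4 = 12111/980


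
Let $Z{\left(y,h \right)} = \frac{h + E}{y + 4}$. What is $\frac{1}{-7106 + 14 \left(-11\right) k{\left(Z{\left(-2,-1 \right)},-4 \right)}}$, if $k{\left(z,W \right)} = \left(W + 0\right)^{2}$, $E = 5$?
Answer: $- \frac{1}{9570} \approx -0.00010449$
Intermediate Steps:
$Z{\left(y,h \right)} = \frac{5 + h}{4 + y}$ ($Z{\left(y,h \right)} = \frac{h + 5}{y + 4} = \frac{5 + h}{4 + y}$)
$k{\left(z,W \right)} = W^{2}$
$\frac{1}{-7106 + 14 \left(-11\right) k{\left(Z{\left(-2,-1 \right)},-4 \right)}} = \frac{1}{-7106 + 14 \left(-11\right) \left(-4\right)^{2}} = \frac{1}{-7106 - 2464} = \frac{1}{-9570} = - \frac{1}{9570}$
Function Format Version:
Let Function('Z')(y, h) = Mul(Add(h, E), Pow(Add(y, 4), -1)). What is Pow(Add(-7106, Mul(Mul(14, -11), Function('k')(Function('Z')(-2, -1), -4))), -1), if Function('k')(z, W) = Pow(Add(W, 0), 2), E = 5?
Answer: Rational(-1, 9570) ≈ -0.00010449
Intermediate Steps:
Function('Z')(y, h) = Mul(Pow(Add(4, y), -1), Add(5, h)) (Function('Z')(y, h) = Mul(Add(h, 5), Pow(Add(y, 4), -1)) = Mul(Add(5, h), Pow(Add(4, y), -1)) = Mul(Pow(Add(4, y), -1), Add(5, h)))
Function('k')(z, W) = Pow(W, 2)
Pow(Add(-7106, Mul(Mul(14, -11), Function('k')(Function('Z')(-2, -1), -4))), -1) = Pow(Add(-7106, Mul(Mul(14, -11), Pow(-4, 2))), -1) = Pow(Add(-7106, Mul(-154, 16)), -1) = Pow(Add(-7106, -2464), -1) = Pow(-9570, -1) = Rational(-1, 9570)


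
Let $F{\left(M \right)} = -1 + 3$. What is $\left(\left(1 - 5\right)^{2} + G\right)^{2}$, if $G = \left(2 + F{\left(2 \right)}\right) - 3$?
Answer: $289$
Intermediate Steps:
$F{\left(M \right)} = 2$
$G = 1$ ($G = \left(2 + 2\right) - 3 = 4 - 3 = 1$)
$\left(\left(1 - 5\right)^{2} + G\right)^{2} = \left(\left(1 - 5\right)^{2} + 1\right)^{2} = \left(\left(-4\right)^{2} + 1\right)^{2} = \left(16 + 1\right)^{2} = 17^{2} = 289$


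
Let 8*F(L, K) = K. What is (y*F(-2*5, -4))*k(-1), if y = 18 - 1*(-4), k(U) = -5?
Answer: 55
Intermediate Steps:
F(L, K) = K/8
y = 22 (y = 18 + 4 = 22)
(y*F(-2*5, -4))*k(-1) = (22*((⅛)*(-4)))*(-5) = (22*(-½))*(-5) = -11*(-5) = 55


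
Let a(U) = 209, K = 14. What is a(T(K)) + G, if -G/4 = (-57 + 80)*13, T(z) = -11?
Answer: -987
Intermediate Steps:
G = -1196 (G = -4*(-57 + 80)*13 = -92*13 = -4*299 = -1196)
a(T(K)) + G = 209 - 1196 = -987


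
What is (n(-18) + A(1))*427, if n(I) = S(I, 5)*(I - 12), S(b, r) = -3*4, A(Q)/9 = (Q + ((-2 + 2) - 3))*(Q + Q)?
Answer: 138348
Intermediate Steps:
A(Q) = 18*Q*(-3 + Q) (A(Q) = 9*((Q + ((-2 + 2) - 3))*(Q + Q)) = 9*((Q + (0 - 3))*(2*Q)) = 9*((Q - 3)*(2*Q)) = 9*((-3 + Q)*(2*Q)) = 9*(2*Q*(-3 + Q)) = 18*Q*(-3 + Q))
S(b, r) = -12
n(I) = 144 - 12*I (n(I) = -12*(I - 12) = -12*(-12 + I) = 144 - 12*I)
(n(-18) + A(1))*427 = ((144 - 12*(-18)) + 18*1*(-3 + 1))*427 = ((144 + 216) + 18*1*(-2))*427 = (360 - 36)*427 = 324*427 = 138348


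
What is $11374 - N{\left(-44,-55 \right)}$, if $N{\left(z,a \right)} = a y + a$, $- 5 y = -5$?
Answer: $11484$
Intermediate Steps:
$y = 1$ ($y = \left(- \frac{1}{5}\right) \left(-5\right) = 1$)
$N{\left(z,a \right)} = 2 a$ ($N{\left(z,a \right)} = a 1 + a = a + a = 2 a$)
$11374 - N{\left(-44,-55 \right)} = 11374 - 2 \left(-55\right) = 11374 - -110 = 11374 + 110 = 11484$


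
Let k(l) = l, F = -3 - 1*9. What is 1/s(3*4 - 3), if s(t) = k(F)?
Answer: -1/12 ≈ -0.083333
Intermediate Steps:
F = -12 (F = -3 - 9 = -12)
s(t) = -12
1/s(3*4 - 3) = 1/(-12) = -1/12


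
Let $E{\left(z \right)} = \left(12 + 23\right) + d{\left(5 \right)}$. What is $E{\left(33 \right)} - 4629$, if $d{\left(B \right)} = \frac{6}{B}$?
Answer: $- \frac{22964}{5} \approx -4592.8$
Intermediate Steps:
$E{\left(z \right)} = \frac{181}{5}$ ($E{\left(z \right)} = \left(12 + 23\right) + \frac{6}{5} = 35 + 6 \cdot \frac{1}{5} = 35 + \frac{6}{5} = \frac{181}{5}$)
$E{\left(33 \right)} - 4629 = \frac{181}{5} - 4629 = - \frac{22964}{5}$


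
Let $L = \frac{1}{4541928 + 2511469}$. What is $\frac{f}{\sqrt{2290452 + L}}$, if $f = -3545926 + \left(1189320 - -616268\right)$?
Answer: $- \frac{1740338 \sqrt{113950924343687966665}}{16155467265445} \approx -1149.9$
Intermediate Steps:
$L = \frac{1}{7053397} \approx 1.4178 \cdot 10^{-7}$
$f = -1740338$ ($f = -3545926 + \left(1189320 + 616268\right) = -3545926 + 1805588 = -1740338$)
$\frac{f}{\sqrt{2290452 + L}} = - \frac{1740338}{\sqrt{2290452 + \frac{1}{7053397}}} = - \frac{1740338}{\sqrt{\frac{16155467265445}{7053397}}} = - \frac{1740338}{\frac{1}{7053397} \sqrt{113950924343687966665}} = - 1740338 \frac{\sqrt{113950924343687966665}}{16155467265445} = - \frac{1740338 \sqrt{113950924343687966665}}{16155467265445}$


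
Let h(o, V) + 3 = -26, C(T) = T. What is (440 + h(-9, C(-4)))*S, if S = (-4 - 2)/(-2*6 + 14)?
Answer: -1233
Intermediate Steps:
h(o, V) = -29 (h(o, V) = -3 - 26 = -29)
S = -3 (S = -6/(-12 + 14) = -6/2 = -6*1/2 = -3)
(440 + h(-9, C(-4)))*S = (440 - 29)*(-3) = 411*(-3) = -1233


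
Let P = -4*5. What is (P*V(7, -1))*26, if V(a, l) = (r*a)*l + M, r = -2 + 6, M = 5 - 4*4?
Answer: 20280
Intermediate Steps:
M = -11 (M = 5 - 16 = -11)
r = 4
P = -20
V(a, l) = -11 + 4*a*l (V(a, l) = (4*a)*l - 11 = 4*a*l - 11 = -11 + 4*a*l)
(P*V(7, -1))*26 = -20*(-11 + 4*7*(-1))*26 = -20*(-11 - 28)*26 = -20*(-39)*26 = 780*26 = 20280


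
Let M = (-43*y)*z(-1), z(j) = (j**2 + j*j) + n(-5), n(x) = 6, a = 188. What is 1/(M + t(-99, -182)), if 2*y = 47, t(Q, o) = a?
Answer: -1/7896 ≈ -0.00012665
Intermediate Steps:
t(Q, o) = 188
z(j) = 6 + 2*j**2 (z(j) = (j**2 + j*j) + 6 = (j**2 + j**2) + 6 = 2*j**2 + 6 = 6 + 2*j**2)
y = 47/2 (y = (1/2)*47 = 47/2 ≈ 23.500)
M = -8084 (M = (-43*47/2)*(6 + 2*(-1)**2) = -2021*(6 + 2*1)/2 = -2021*(6 + 2)/2 = -2021/2*8 = -8084)
1/(M + t(-99, -182)) = 1/(-8084 + 188) = 1/(-7896) = -1/7896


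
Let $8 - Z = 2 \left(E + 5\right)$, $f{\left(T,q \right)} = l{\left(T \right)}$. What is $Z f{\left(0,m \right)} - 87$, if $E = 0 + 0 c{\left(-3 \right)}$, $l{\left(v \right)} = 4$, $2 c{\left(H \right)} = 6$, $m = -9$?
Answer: $-95$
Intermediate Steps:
$c{\left(H \right)} = 3$ ($c{\left(H \right)} = \frac{1}{2} \cdot 6 = 3$)
$f{\left(T,q \right)} = 4$
$E = 0$ ($E = 0 + 0 \cdot 3 = 0 + 0 = 0$)
$Z = -2$ ($Z = 8 - 2 \left(0 + 5\right) = 8 - 2 \cdot 5 = 8 - 10 = -2$)
$Z f{\left(0,m \right)} - 87 = \left(-2\right) 4 - 87 = -8 - 87 = -95$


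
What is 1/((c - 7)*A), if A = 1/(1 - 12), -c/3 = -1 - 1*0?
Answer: 11/4 ≈ 2.7500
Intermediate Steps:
c = 3 (c = -3*(-1 - 1*0) = -3*(-1 + 0) = -3*(-1) = 3)
A = -1/11 (A = 1/(-11) = -1/11 ≈ -0.090909)
1/((c - 7)*A) = 1/((3 - 7)*(-1/11)) = 1/(-4*(-1/11)) = 1/(4/11) = 11/4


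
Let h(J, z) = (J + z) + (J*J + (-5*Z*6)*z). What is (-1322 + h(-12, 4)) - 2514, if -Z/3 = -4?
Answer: -5140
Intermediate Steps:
Z = 12 (Z = -3*(-4) = 12)
h(J, z) = J + J² - 359*z (h(J, z) = (J + z) + (J*J + (-5*12*6)*z) = (J + z) + (J² + (-60*6)*z) = (J + z) + (J² - 360*z) = J + J² - 359*z)
(-1322 + h(-12, 4)) - 2514 = (-1322 + (-12 + (-12)² - 359*4)) - 2514 = (-1322 + (-12 + 144 - 1436)) - 2514 = (-1322 - 1304) - 2514 = -2626 - 2514 = -5140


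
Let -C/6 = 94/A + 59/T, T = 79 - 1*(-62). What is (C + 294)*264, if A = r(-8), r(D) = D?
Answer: 4491564/47 ≈ 95565.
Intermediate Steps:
T = 141 (T = 79 + 62 = 141)
A = -8
C = 6391/94 (C = -6*(94/(-8) + 59/141) = -6*(94*(-⅛) + 59*(1/141)) = -6*(-47/4 + 59/141) = -6*(-6391/564) = 6391/94 ≈ 67.989)
(C + 294)*264 = (6391/94 + 294)*264 = (34027/94)*264 = 4491564/47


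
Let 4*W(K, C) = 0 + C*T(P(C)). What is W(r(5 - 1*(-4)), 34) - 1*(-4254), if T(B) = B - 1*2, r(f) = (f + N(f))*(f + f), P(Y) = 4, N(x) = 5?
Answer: 4271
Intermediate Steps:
r(f) = 2*f*(5 + f) (r(f) = (f + 5)*(f + f) = (5 + f)*(2*f) = 2*f*(5 + f))
T(B) = -2 + B (T(B) = B - 2 = -2 + B)
W(K, C) = C/2 (W(K, C) = (0 + C*(-2 + 4))/4 = (0 + C*2)/4 = (0 + 2*C)/4 = (2*C)/4 = C/2)
W(r(5 - 1*(-4)), 34) - 1*(-4254) = (½)*34 - 1*(-4254) = 17 + 4254 = 4271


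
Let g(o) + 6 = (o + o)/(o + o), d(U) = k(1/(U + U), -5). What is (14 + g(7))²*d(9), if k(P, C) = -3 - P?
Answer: -495/2 ≈ -247.50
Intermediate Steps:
d(U) = -3 - 1/(2*U) (d(U) = -3 - 1/(U + U) = -3 - 1/(2*U))
g(o) = -5 (g(o) = -6 + (o + o)/(o + o) = -6 + (2*o)/((2*o)) = -6 + (2*o)*(1/(2*o)) = -6 + 1 = -5)
(14 + g(7))²*d(9) = (14 - 5)²*(-3 - ½/9) = 9²*(-3 - ½*⅑) = 81*(-3 - 1/18) = 81*(-55/18) = -495/2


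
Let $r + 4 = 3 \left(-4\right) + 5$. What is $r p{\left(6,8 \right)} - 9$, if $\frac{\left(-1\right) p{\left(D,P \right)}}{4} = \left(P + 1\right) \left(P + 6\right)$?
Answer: $5535$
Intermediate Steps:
$r = -11$ ($r = -4 + \left(3 \left(-4\right) + 5\right) = -4 + \left(-12 + 5\right) = -4 - 7 = -11$)
$p{\left(D,P \right)} = - 4 \left(1 + P\right) \left(6 + P\right)$ ($p{\left(D,P \right)} = - 4 \left(P + 1\right) \left(P + 6\right) = - 4 \left(1 + P\right) \left(6 + P\right)$)
$r p{\left(6,8 \right)} - 9 = - 11 \left(-24 - 224 - 4 \cdot 8^{2}\right) - 9 = - 11 \left(-24 - 224 - 256\right) - 9 = \left(-11\right) \left(-504\right) - 9 = 5544 - 9 = 5535$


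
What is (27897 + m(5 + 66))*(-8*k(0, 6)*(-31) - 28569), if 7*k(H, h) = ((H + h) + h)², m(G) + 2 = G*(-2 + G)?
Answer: -5387103174/7 ≈ -7.6959e+8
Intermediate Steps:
m(G) = -2 + G*(-2 + G)
k(H, h) = (H + 2*h)²/7 (k(H, h) = ((H + h) + h)²/7 = (H + 2*h)²/7)
(27897 + m(5 + 66))*(-8*k(0, 6)*(-31) - 28569) = (27897 + (-2 + (5 + 66)² - 2*(5 + 66)))*(-8*(0 + 2*6)²/7*(-31) - 28569) = (27897 + (-2 + 71² - 2*71))*(-8*(0 + 12)²/7*(-31) - 28569) = (27897 + (-2 + 5041 - 142))*(-8*12²/7*(-31) - 28569) = (27897 + 4897)*(-8*144/7*(-31) - 28569) = 32794*(-8*144/7*(-31) - 28569) = 32794*(-1152/7*(-31) - 28569) = 32794*(35712/7 - 28569) = 32794*(-164271/7) = -5387103174/7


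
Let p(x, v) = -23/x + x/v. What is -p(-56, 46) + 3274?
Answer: 4217951/1288 ≈ 3274.8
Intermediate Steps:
-p(-56, 46) + 3274 = -(-23/(-56) - 56/46) + 3274 = -(-23*(-1/56) - 56*1/46) + 3274 = -(23/56 - 28/23) + 3274 = -1*(-1039/1288) + 3274 = 1039/1288 + 3274 = 4217951/1288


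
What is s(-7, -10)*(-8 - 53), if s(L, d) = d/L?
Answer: -610/7 ≈ -87.143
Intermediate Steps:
s(-7, -10)*(-8 - 53) = (-10/(-7))*(-8 - 53) = -10*(-⅐)*(-61) = (10/7)*(-61) = -610/7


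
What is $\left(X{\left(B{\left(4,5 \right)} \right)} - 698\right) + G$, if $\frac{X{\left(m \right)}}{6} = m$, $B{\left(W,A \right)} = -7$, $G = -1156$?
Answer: $-1896$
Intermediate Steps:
$X{\left(m \right)} = 6 m$
$\left(X{\left(B{\left(4,5 \right)} \right)} - 698\right) + G = \left(6 \left(-7\right) - 698\right) - 1156 = \left(-42 - 698\right) - 1156 = -740 - 1156 = -1896$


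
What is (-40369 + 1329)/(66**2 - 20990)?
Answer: 19520/8317 ≈ 2.3470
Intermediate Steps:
(-40369 + 1329)/(66**2 - 20990) = -39040/(4356 - 20990) = -39040/(-16634) = -39040*(-1/16634) = 19520/8317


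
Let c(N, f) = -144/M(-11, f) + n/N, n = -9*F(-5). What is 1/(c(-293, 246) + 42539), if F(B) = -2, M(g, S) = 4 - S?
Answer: 35453/1508154085 ≈ 2.3508e-5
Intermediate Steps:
n = 18 (n = -9*(-2) = 18)
c(N, f) = -144/(4 - f) + 18/N
1/(c(-293, 246) + 42539) = 1/((18/(-293) + 144/(-4 + 246)) + 42539) = 1/((18*(-1/293) + 144/242) + 42539) = 1/((-18/293 + 144*(1/242)) + 42539) = 1/((-18/293 + 72/121) + 42539) = 1/(18918/35453 + 42539) = 1/(1508154085/35453) = 35453/1508154085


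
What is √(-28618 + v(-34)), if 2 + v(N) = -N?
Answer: I*√28586 ≈ 169.07*I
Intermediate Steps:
v(N) = -2 - N
√(-28618 + v(-34)) = √(-28618 + (-2 - 1*(-34))) = √(-28618 + (-2 + 34)) = √(-28618 + 32) = √(-28586) = I*√28586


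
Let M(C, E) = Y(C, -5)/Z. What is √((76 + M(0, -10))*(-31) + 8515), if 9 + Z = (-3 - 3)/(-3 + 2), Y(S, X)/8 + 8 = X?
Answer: √45759/3 ≈ 71.305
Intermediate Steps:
Y(S, X) = -64 + 8*X
Z = -3 (Z = -9 + (-3 - 3)/(-3 + 2) = -9 - 6/(-1) = -9 - 6*(-1) = -9 + 6 = -3)
M(C, E) = 104/3 (M(C, E) = (-64 + 8*(-5))/(-3) = (-64 - 40)*(-⅓) = -104*(-⅓) = 104/3)
√((76 + M(0, -10))*(-31) + 8515) = √((76 + 104/3)*(-31) + 8515) = √((332/3)*(-31) + 8515) = √(-10292/3 + 8515) = √(15253/3) = √45759/3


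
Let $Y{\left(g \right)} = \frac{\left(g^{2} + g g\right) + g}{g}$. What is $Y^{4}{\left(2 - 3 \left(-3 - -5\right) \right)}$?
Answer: $2401$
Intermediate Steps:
$Y{\left(g \right)} = \frac{g + 2 g^{2}}{g}$ ($Y{\left(g \right)} = \frac{\left(g^{2} + g^{2}\right) + g}{g} = \frac{2 g^{2} + g}{g} = \frac{g + 2 g^{2}}{g}$)
$Y^{4}{\left(2 - 3 \left(-3 - -5\right) \right)} = \left(1 + 2 \left(2 - 3 \left(-3 - -5\right)\right)\right)^{4} = \left(1 + 2 \left(2 - 3 \left(-3 + 5\right)\right)\right)^{4} = \left(1 + 2 \left(2 - 6\right)\right)^{4} = \left(1 + 2 \left(-4\right)\right)^{4} = \left(1 - 8\right)^{4} = \left(-7\right)^{4} = 2401$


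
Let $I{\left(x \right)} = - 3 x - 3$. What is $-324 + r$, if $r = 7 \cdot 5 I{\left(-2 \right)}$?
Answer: $-219$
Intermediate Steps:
$I{\left(x \right)} = -3 - 3 x$
$r = 105$ ($r = 7 \cdot 5 \left(-3 - -6\right) = 35 \left(-3 + 6\right) = 35 \cdot 3 = 105$)
$-324 + r = -324 + 105 = -219$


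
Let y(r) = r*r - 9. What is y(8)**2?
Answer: 3025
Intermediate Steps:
y(r) = -9 + r**2 (y(r) = r**2 - 9 = -9 + r**2)
y(8)**2 = (-9 + 8**2)**2 = (-9 + 64)**2 = 55**2 = 3025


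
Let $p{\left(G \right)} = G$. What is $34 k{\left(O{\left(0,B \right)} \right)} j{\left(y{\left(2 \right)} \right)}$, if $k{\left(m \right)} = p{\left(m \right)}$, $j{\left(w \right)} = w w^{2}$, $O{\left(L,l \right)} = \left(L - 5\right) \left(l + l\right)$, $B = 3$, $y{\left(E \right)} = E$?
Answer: $-8160$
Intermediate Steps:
$O{\left(L,l \right)} = 2 l \left(-5 + L\right)$ ($O{\left(L,l \right)} = \left(-5 + L\right) 2 l = 2 l \left(-5 + L\right)$)
$j{\left(w \right)} = w^{3}$
$k{\left(m \right)} = m$
$34 k{\left(O{\left(0,B \right)} \right)} j{\left(y{\left(2 \right)} \right)} = 34 \cdot 2 \cdot 3 \left(-5 + 0\right) 2^{3} = 34 \cdot 2 \cdot 3 \left(-5\right) 8 = 34 \left(-30\right) 8 = \left(-1020\right) 8 = -8160$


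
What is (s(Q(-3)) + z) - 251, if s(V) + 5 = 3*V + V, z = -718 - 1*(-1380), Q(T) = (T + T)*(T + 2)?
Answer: 430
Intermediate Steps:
Q(T) = 2*T*(2 + T) (Q(T) = (2*T)*(2 + T) = 2*T*(2 + T))
z = 662 (z = -718 + 1380 = 662)
s(V) = -5 + 4*V (s(V) = -5 + (3*V + V) = -5 + 4*V)
(s(Q(-3)) + z) - 251 = ((-5 + 4*(2*(-3)*(2 - 3))) + 662) - 251 = ((-5 + 4*(2*(-3)*(-1))) + 662) - 251 = ((-5 + 4*6) + 662) - 251 = ((-5 + 24) + 662) - 251 = (19 + 662) - 251 = 681 - 251 = 430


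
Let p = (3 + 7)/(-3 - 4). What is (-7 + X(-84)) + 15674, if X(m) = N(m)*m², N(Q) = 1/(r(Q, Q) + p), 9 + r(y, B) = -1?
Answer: 75248/5 ≈ 15050.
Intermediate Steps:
r(y, B) = -10 (r(y, B) = -9 - 1 = -10)
p = -10/7 (p = 10/(-7) = 10*(-⅐) = -10/7 ≈ -1.4286)
N(Q) = -7/80 (N(Q) = 1/(-10 - 10/7) = 1/(-80/7) = -7/80)
X(m) = -7*m²/80
(-7 + X(-84)) + 15674 = (-7 - 7/80*(-84)²) + 15674 = (-7 - 7/80*7056) + 15674 = (-7 - 3087/5) + 15674 = -3122/5 + 15674 = 75248/5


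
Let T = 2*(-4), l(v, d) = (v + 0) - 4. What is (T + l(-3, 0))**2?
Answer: 225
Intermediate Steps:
l(v, d) = -4 + v (l(v, d) = v - 4 = -4 + v)
T = -8
(T + l(-3, 0))**2 = (-8 + (-4 - 3))**2 = (-8 - 7)**2 = (-15)**2 = 225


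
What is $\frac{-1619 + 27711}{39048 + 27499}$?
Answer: $\frac{26092}{66547} \approx 0.39208$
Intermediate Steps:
$\frac{-1619 + 27711}{39048 + 27499} = \frac{26092}{66547}$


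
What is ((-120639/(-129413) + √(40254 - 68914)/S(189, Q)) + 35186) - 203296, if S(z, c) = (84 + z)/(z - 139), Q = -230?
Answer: -21755498791/129413 + 100*I*√7165/273 ≈ -1.6811e+5 + 31.006*I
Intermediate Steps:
S(z, c) = (84 + z)/(-139 + z)
((-120639/(-129413) + √(40254 - 68914)/S(189, Q)) + 35186) - 203296 = ((-120639/(-129413) + √(40254 - 68914)/(((84 + 189)/(-139 + 189)))) + 35186) - 203296 = ((-120639*(-1/129413) + √(-28660)/((273/50))) + 35186) - 203296 = ((120639/129413 + (2*I*√7165)/(((1/50)*273))) + 35186) - 203296 = ((120639/129413 + (2*I*√7165)/(273/50)) + 35186) - 203296 = ((120639/129413 + (2*I*√7165)*(50/273)) + 35186) - 203296 = ((120639/129413 + 100*I*√7165/273) + 35186) - 203296 = (4553646457/129413 + 100*I*√7165/273) - 203296 = -21755498791/129413 + 100*I*√7165/273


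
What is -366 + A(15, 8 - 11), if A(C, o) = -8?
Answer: -374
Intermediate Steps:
-366 + A(15, 8 - 11) = -366 - 8 = -374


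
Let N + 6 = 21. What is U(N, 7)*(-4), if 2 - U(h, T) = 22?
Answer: 80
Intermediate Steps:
N = 15 (N = -6 + 21 = 15)
U(h, T) = -20 (U(h, T) = 2 - 1*22 = 2 - 22 = -20)
U(N, 7)*(-4) = -20*(-4) = 80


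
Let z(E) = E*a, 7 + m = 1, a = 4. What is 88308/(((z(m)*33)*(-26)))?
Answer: 223/52 ≈ 4.2885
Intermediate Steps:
m = -6 (m = -7 + 1 = -6)
z(E) = 4*E (z(E) = E*4 = 4*E)
88308/(((z(m)*33)*(-26))) = 88308/((((4*(-6))*33)*(-26))) = 88308/((-24*33*(-26))) = 88308/((-792*(-26))) = 88308/20592 = 88308*(1/20592) = 223/52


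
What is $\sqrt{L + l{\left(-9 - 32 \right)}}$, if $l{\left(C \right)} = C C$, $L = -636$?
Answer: $\sqrt{1045} \approx 32.326$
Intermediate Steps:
$l{\left(C \right)} = C^{2}$
$\sqrt{L + l{\left(-9 - 32 \right)}} = \sqrt{-636 + \left(-9 - 32\right)^{2}} = \sqrt{-636 + \left(-41\right)^{2}} = \sqrt{-636 + 1681} = \sqrt{1045}$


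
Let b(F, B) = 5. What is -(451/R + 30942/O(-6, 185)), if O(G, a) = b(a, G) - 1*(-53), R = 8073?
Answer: -124910462/234117 ≈ -533.54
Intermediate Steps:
O(G, a) = 58 (O(G, a) = 5 - 1*(-53) = 5 + 53 = 58)
-(451/R + 30942/O(-6, 185)) = -(451/8073 + 30942/58) = -(451*(1/8073) + 30942*(1/58)) = -(451/8073 + 15471/29) = -1*124910462/234117 = -124910462/234117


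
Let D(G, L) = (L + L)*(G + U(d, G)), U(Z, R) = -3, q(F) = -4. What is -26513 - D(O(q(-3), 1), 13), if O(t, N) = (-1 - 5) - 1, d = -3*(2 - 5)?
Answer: -26253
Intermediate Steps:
d = 9 (d = -3*(-3) = 9)
O(t, N) = -7 (O(t, N) = -6 - 1 = -7)
D(G, L) = 2*L*(-3 + G) (D(G, L) = (L + L)*(G - 3) = (2*L)*(-3 + G) = 2*L*(-3 + G))
-26513 - D(O(q(-3), 1), 13) = -26513 - 2*13*(-3 - 7) = -26513 - 2*13*(-10) = -26513 - 1*(-260) = -26513 + 260 = -26253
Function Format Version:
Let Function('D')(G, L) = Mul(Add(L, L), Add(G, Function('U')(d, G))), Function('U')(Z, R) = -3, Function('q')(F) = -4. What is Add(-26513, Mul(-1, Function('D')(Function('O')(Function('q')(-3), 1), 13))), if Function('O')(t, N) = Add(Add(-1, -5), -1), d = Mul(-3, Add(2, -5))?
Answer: -26253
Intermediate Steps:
d = 9 (d = Mul(-3, -3) = 9)
Function('O')(t, N) = -7 (Function('O')(t, N) = Add(-6, -1) = -7)
Function('D')(G, L) = Mul(2, L, Add(-3, G)) (Function('D')(G, L) = Mul(Add(L, L), Add(G, -3)) = Mul(Mul(2, L), Add(-3, G)) = Mul(2, L, Add(-3, G)))
Add(-26513, Mul(-1, Function('D')(Function('O')(Function('q')(-3), 1), 13))) = Add(-26513, Mul(-1, Mul(2, 13, Add(-3, -7)))) = Add(-26513, Mul(-1, Mul(2, 13, -10))) = Add(-26513, Mul(-1, -260)) = Add(-26513, 260) = -26253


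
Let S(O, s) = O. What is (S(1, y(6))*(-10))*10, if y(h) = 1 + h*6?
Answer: -100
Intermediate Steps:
y(h) = 1 + 6*h
(S(1, y(6))*(-10))*10 = (1*(-10))*10 = -10*10 = -100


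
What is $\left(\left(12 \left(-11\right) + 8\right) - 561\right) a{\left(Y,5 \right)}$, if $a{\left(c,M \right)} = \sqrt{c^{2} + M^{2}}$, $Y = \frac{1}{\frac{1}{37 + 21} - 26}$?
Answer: $- \frac{5 \sqrt{56779589}}{11} \approx -3425.1$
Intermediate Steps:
$Y = - \frac{58}{1507}$ ($Y = \frac{1}{\frac{1}{58} - 26} = \frac{1}{- \frac{1507}{58}} = - \frac{58}{1507} \approx -0.038487$)
$a{\left(c,M \right)} = \sqrt{M^{2} + c^{2}}$
$\left(\left(12 \left(-11\right) + 8\right) - 561\right) a{\left(Y,5 \right)} = \left(\left(12 \left(-11\right) + 8\right) - 561\right) \sqrt{5^{2} + \left(- \frac{58}{1507}\right)^{2}} = \left(\left(-132 + 8\right) - 561\right) \sqrt{25 + \frac{3364}{2271049}} = \left(-124 - 561\right) \sqrt{\frac{56779589}{2271049}} = - 685 \frac{\sqrt{56779589}}{1507} = - \frac{5 \sqrt{56779589}}{11}$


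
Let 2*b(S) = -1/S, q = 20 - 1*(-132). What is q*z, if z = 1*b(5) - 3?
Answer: -2356/5 ≈ -471.20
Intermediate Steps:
q = 152 (q = 20 + 132 = 152)
b(S) = -1/(2*S) (b(S) = (-1/S)/2 = -1/(2*S))
z = -31/10 (z = 1*(-1/2/5) - 3 = 1*(-1/2*1/5) - 3 = 1*(-1/10) - 3 = -1/10 - 3 = -31/10 ≈ -3.1000)
q*z = 152*(-31/10) = -2356/5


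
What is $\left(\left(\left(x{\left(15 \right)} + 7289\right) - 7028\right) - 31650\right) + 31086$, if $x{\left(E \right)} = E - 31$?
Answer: $-319$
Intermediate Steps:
$x{\left(E \right)} = -31 + E$
$\left(\left(\left(x{\left(15 \right)} + 7289\right) - 7028\right) - 31650\right) + 31086 = \left(\left(\left(\left(-31 + 15\right) + 7289\right) - 7028\right) - 31650\right) + 31086 = \left(\left(\left(-16 + 7289\right) - 7028\right) - 31650\right) + 31086 = \left(\left(7273 - 7028\right) - 31650\right) + 31086 = \left(245 - 31650\right) + 31086 = -31405 + 31086 = -319$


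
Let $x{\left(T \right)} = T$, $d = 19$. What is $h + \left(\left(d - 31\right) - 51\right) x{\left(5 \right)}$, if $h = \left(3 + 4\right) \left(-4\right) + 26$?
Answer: $-317$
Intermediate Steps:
$h = -2$ ($h = 7 \left(-4\right) + 26 = -28 + 26 = -2$)
$h + \left(\left(d - 31\right) - 51\right) x{\left(5 \right)} = -2 + \left(\left(19 - 31\right) - 51\right) 5 = -2 + \left(-12 - 51\right) 5 = -2 - 315 = -317$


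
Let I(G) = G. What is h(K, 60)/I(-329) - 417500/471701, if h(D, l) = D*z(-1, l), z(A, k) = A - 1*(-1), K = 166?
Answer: -417500/471701 ≈ -0.88509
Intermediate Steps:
z(A, k) = 1 + A (z(A, k) = A + 1 = 1 + A)
h(D, l) = 0 (h(D, l) = D*(1 - 1) = D*0 = 0)
h(K, 60)/I(-329) - 417500/471701 = 0/(-329) - 417500/471701 = 0*(-1/329) - 417500*1/471701 = 0 - 417500/471701 = -417500/471701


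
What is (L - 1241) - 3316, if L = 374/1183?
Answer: -5390557/1183 ≈ -4556.7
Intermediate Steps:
L = 374/1183 (L = 374*(1/1183) = 374/1183 ≈ 0.31615)
(L - 1241) - 3316 = (374/1183 - 1241) - 3316 = -1467729/1183 - 3316 = -5390557/1183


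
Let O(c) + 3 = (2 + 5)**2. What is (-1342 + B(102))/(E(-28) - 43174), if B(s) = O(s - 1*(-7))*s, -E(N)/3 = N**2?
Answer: -1675/22763 ≈ -0.073584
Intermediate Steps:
E(N) = -3*N**2
O(c) = 46 (O(c) = -3 + (2 + 5)**2 = -3 + 7**2 = -3 + 49 = 46)
B(s) = 46*s
(-1342 + B(102))/(E(-28) - 43174) = (-1342 + 46*102)/(-3*(-28)**2 - 43174) = (-1342 + 4692)/(-3*784 - 43174) = 3350/(-2352 - 43174) = 3350/(-45526) = 3350*(-1/45526) = -1675/22763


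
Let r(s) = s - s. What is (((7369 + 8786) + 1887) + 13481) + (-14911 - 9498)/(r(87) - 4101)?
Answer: 129300232/4101 ≈ 31529.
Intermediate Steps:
r(s) = 0
(((7369 + 8786) + 1887) + 13481) + (-14911 - 9498)/(r(87) - 4101) = (((7369 + 8786) + 1887) + 13481) + (-14911 - 9498)/(0 - 4101) = ((16155 + 1887) + 13481) - 24409/(-4101) = (18042 + 13481) - 24409*(-1/4101) = 31523 + 24409/4101 = 129300232/4101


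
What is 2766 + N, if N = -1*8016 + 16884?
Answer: 11634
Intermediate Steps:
N = 8868 (N = -8016 + 16884 = 8868)
2766 + N = 2766 + 8868 = 11634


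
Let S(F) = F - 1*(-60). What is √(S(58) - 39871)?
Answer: 3*I*√4417 ≈ 199.38*I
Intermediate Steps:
S(F) = 60 + F (S(F) = F + 60 = 60 + F)
√(S(58) - 39871) = √((60 + 58) - 39871) = √(118 - 39871) = √(-39753) = 3*I*√4417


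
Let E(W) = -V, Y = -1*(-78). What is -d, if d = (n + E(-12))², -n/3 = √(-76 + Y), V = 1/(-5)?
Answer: -451/25 + 6*√2/5 ≈ -16.343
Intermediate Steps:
V = -⅕ ≈ -0.20000
Y = 78
E(W) = ⅕ (E(W) = -1*(-⅕) = ⅕)
n = -3*√2 (n = -3*√(-76 + 78) = -3*√2 ≈ -4.2426)
d = (⅕ - 3*√2)² (d = (-3*√2 + ⅕)² = (⅕ - 3*√2)² ≈ 16.343)
-d = -(451/25 - 6*√2/5) = -451/25 + 6*√2/5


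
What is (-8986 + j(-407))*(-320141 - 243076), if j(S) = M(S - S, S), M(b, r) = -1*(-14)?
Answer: 5053182924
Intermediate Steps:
M(b, r) = 14
j(S) = 14
(-8986 + j(-407))*(-320141 - 243076) = (-8986 + 14)*(-320141 - 243076) = -8972*(-563217) = 5053182924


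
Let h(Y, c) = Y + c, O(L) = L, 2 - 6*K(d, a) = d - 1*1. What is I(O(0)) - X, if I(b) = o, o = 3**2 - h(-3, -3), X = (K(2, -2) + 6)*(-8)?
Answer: 193/3 ≈ 64.333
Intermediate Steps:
K(d, a) = 1/2 - d/6 (K(d, a) = 1/3 - (d - 1*1)/6 = 1/3 - (d - 1)/6 = 1/3 - (-1 + d)/6 = 1/3 + (1/6 - d/6) = 1/2 - d/6)
X = -148/3 (X = ((1/2 - 1/6*2) + 6)*(-8) = ((1/2 - 1/3) + 6)*(-8) = (1/6 + 6)*(-8) = (37/6)*(-8) = -148/3 ≈ -49.333)
o = 15 (o = 3**2 - (-3 - 3) = 9 - 1*(-6) = 9 + 6 = 15)
I(b) = 15
I(O(0)) - X = 15 - 1*(-148/3) = 15 + 148/3 = 193/3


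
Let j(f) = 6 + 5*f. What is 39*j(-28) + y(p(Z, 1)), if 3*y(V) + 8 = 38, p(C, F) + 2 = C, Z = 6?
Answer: -5216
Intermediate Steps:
p(C, F) = -2 + C
y(V) = 10 (y(V) = -8/3 + (⅓)*38 = -8/3 + 38/3 = 10)
39*j(-28) + y(p(Z, 1)) = 39*(6 + 5*(-28)) + 10 = 39*(6 - 140) + 10 = 39*(-134) + 10 = -5226 + 10 = -5216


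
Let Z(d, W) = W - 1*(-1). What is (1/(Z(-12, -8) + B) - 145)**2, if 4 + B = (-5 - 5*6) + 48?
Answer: 83521/4 ≈ 20880.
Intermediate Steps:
Z(d, W) = 1 + W (Z(d, W) = W + 1 = 1 + W)
B = 9 (B = -4 + ((-5 - 5*6) + 48) = -4 + ((-5 - 30) + 48) = -4 + (-35 + 48) = -4 + 13 = 9)
(1/(Z(-12, -8) + B) - 145)**2 = (1/((1 - 8) + 9) - 145)**2 = (1/(-7 + 9) - 145)**2 = (1/2 - 145)**2 = (-289/2)**2 = 83521/4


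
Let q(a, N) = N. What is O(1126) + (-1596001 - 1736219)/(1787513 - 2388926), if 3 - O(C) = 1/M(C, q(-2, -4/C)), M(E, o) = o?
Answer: 116289479/400942 ≈ 290.04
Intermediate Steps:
O(C) = 3 + C/4 (O(C) = 3 - 1/((-4/C)) = 3 - (-1)*C/4 = 3 + C/4)
O(1126) + (-1596001 - 1736219)/(1787513 - 2388926) = (3 + (¼)*1126) + (-1596001 - 1736219)/(1787513 - 2388926) = (3 + 563/2) - 3332220/(-601413) = 569/2 - 3332220*(-1/601413) = 569/2 + 1110740/200471 = 116289479/400942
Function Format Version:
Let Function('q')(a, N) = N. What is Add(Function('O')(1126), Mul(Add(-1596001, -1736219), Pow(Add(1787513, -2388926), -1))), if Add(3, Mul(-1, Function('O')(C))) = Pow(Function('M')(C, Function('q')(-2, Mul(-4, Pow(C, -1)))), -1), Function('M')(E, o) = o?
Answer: Rational(116289479, 400942) ≈ 290.04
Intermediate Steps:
Function('O')(C) = Add(3, Mul(Rational(1, 4), C)) (Function('O')(C) = Add(3, Mul(-1, Pow(Mul(-4, Pow(C, -1)), -1))) = Add(3, Mul(-1, Mul(Rational(-1, 4), C))) = Add(3, Mul(Rational(1, 4), C)))
Add(Function('O')(1126), Mul(Add(-1596001, -1736219), Pow(Add(1787513, -2388926), -1))) = Add(Add(3, Mul(Rational(1, 4), 1126)), Mul(Add(-1596001, -1736219), Pow(Add(1787513, -2388926), -1))) = Add(Add(3, Rational(563, 2)), Mul(-3332220, Pow(-601413, -1))) = Add(Rational(569, 2), Mul(-3332220, Rational(-1, 601413))) = Add(Rational(569, 2), Rational(1110740, 200471)) = Rational(116289479, 400942)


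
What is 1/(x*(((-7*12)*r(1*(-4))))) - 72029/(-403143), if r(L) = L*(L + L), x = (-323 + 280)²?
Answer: 119330598035/667888620672 ≈ 0.17867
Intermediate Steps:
x = 1849 (x = (-43)² = 1849)
r(L) = 2*L² (r(L) = L*(2*L) = 2*L²)
1/(x*(((-7*12)*r(1*(-4))))) - 72029/(-403143) = 1/(1849*(((-7*12)*(2*(1*(-4))²)))) - 72029/(-403143) = 1/(1849*((-168*(-4)²))) - 72029*(-1/403143) = 1/(1849*((-168*16))) + 72029/403143 = 1/(1849*((-84*32))) + 72029/403143 = (1/1849)/(-2688) + 72029/403143 = (1/1849)*(-1/2688) + 72029/403143 = -1/4970112 + 72029/403143 = 119330598035/667888620672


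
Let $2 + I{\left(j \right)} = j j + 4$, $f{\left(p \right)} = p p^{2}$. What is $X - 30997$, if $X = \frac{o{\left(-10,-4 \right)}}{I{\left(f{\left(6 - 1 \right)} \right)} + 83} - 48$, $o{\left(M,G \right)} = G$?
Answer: $- \frac{243858477}{7855} \approx -31045.0$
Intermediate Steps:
$f{\left(p \right)} = p^{3}$
$I{\left(j \right)} = 2 + j^{2}$ ($I{\left(j \right)} = -2 + \left(j j + 4\right) = -2 + \left(j^{2} + 4\right) = -2 + \left(4 + j^{2}\right) = 2 + j^{2}$)
$X = - \frac{377042}{7855}$ ($X = \frac{1}{\left(2 + \left(\left(6 - 1\right)^{3}\right)^{2}\right) + 83} \left(-4\right) - 48 = \frac{1}{\left(2 + \left(5^{3}\right)^{2}\right) + 83} \left(-4\right) - 48 = \frac{1}{\left(2 + 125^{2}\right) + 83} \left(-4\right) - 48 = \frac{1}{\left(2 + 15625\right) + 83} \left(-4\right) - 48 = \frac{1}{15627 + 83} \left(-4\right) - 48 = \frac{1}{15710} \left(-4\right) - 48 = - \frac{2}{7855} - 48 = - \frac{377042}{7855} \approx -48.0$)
$X - 30997 = - \frac{377042}{7855} - 30997 = - \frac{243858477}{7855}$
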